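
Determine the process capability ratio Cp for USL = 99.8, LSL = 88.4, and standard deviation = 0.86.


Cp = (USL - LSL) / (6 * sigma)
= (99.8 - 88.4) / (6 * 0.86)
= 11.4000 / 5.1600
= 2.2093

2.2093


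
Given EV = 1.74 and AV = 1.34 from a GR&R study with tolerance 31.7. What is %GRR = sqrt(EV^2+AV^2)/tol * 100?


GRR = sqrt(EV^2 + AV^2) = sqrt(1.74^2 + 1.34^2) = 2.1961785
%GRR = GRR / tol * 100 = 2.1961785 / 31.7 * 100
%GRR = 6.9280

6.9280


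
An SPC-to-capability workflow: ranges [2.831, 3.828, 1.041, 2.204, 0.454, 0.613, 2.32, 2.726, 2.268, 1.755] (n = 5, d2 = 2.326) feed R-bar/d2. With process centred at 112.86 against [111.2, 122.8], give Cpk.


R_bar = (2.831 + 3.828 + 1.041 + 2.204 + 0.454 + 0.613 + 2.32 + 2.726 + 2.268 + 1.755) / 10 = 2.004
sigma = R_bar / d2 = 2.004 / 2.326 = 0.86156492
Cp = (USL - LSL)/(6*sigma) = (122.8 - 111.2)/(6*0.86156492) = 2.2440
Cpu = (122.8 - 112.86)/(3*0.86156492) = 3.8457
Cpl = (112.86 - 111.2)/(3*0.86156492) = 0.6422
Cpk = min(Cpu, Cpl) = 0.6422

0.6422


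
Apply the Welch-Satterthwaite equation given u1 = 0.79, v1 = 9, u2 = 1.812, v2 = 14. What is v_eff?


uc = sqrt(u1^2 + u2^2) = sqrt(0.79^2 + 1.812^2) = 1.9767256
v_eff = uc^4 / (u1^4/v1 + u2^4/v2)
= 1.9767256^4 / (0.79^4/9 + 1.812^4/14)
= 15.268119 / 0.81330271
v_eff = 18.7730

18.7730


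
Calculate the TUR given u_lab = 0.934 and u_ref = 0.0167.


TUR = u_lab / u_ref
= 0.934 / 0.0167
= 55.9281

55.9281


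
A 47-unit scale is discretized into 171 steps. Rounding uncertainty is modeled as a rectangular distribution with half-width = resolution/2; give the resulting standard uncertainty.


resolution = range / divisions
resolution = 47 / 171 = 0.2748538
u_res = resolution / (2*sqrt(3))
u_res = 0.2748538 / 3.4641016
u_res = 0.0793

0.0793


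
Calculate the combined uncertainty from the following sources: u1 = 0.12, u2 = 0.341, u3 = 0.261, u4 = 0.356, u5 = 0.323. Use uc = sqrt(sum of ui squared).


uc = sqrt(0.12^2 + 0.341^2 + 0.261^2 + 0.356^2 + 0.323^2)
uc = sqrt(0.429867)
uc = 0.6556

0.6556


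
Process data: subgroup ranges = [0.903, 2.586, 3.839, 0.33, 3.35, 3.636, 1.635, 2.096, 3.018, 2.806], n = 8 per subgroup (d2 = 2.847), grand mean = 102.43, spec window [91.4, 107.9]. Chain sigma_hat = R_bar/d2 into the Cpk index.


R_bar = (0.903 + 2.586 + 3.839 + 0.33 + 3.35 + 3.636 + 1.635 + 2.096 + 3.018 + 2.806) / 10 = 2.4199
sigma = R_bar / d2 = 2.4199 / 2.847 = 0.84998244
Cp = (USL - LSL)/(6*sigma) = (107.9 - 91.4)/(6*0.84998244) = 3.2354
Cpu = (107.9 - 102.43)/(3*0.84998244) = 2.1451
Cpl = (102.43 - 91.4)/(3*0.84998244) = 4.3256
Cpk = min(Cpu, Cpl) = 2.1451

2.1451


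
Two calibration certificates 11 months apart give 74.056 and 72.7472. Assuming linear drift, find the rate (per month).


rate = (v2 - v1) / months
= (72.7472 - 74.056) / 11
= -1.3088 / 11
= -0.1190

-0.1190


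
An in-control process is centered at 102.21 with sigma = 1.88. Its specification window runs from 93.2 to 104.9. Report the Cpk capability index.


Cpu = (USL - mean) / (3*sigma) = (104.9 - 102.21) / (3*1.88) = 0.4770
Cpl = (mean - LSL) / (3*sigma) = (102.21 - 93.2) / (3*1.88) = 1.5975
Cpk = min(Cpu, Cpl) = 0.4770

0.4770


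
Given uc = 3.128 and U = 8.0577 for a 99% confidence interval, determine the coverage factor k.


k = U / uc
k = 8.0577 / 3.128
k = 2.576

2.576


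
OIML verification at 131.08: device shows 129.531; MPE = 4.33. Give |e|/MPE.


e = indication - reference = 129.531 - 131.08 = -1.5490
|e| = 1.5490
ratio = |e| / MPE = 1.5490 / 4.33
ratio = 0.3577

0.3577


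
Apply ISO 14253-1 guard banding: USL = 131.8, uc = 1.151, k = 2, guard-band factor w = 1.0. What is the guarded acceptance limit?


U = k * uc = 2 * 1.151 = 2.302
guard band g = w * U = 1.0 * 2.302 = 2.302
AL = USL - g = 131.8 - 2.302
AL = 129.4980

129.4980


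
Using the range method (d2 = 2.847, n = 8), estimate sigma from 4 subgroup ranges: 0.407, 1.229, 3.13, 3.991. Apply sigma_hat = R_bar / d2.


R_bar = (0.407 + 1.229 + 3.13 + 3.991) / 4
R_bar = 8.757 / 4 = 2.18925
sigma_hat = R_bar / d2 = 2.18925 / 2.847 = 0.7690

0.7690


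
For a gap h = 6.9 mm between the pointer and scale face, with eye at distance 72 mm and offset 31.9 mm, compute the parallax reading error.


error = h * offset / d
= 6.9 * 31.9 / 72
= 3.0571

3.0571


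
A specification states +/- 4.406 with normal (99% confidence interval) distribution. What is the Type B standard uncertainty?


u_B = half_width / 2.576
u_B = 4.406 / 2.576
u_B = 1.7104

1.7104


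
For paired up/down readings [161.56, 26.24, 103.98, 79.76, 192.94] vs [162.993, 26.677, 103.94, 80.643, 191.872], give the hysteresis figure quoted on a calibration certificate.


|161.56 - 162.993| = 1.4330
|26.24 - 26.677| = 0.4370
|103.98 - 103.94| = 0.0400
|79.76 - 80.643| = 0.8830
|192.94 - 191.872| = 1.0680
hysteresis = max(diffs) = 1.4330

1.4330


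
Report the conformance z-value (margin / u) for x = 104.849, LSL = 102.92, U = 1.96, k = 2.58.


u = U / k = 1.96 / 2.58 = 0.75968992
margin = |LSL - x| = |102.92 - 104.849| = 1.929
z = margin / u = 1.929 / 0.75968992
z = 2.5392

2.5392


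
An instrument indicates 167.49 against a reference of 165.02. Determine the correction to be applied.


Correction = standard - reading
= 165.02 - 167.49
= -2.4700

-2.4700


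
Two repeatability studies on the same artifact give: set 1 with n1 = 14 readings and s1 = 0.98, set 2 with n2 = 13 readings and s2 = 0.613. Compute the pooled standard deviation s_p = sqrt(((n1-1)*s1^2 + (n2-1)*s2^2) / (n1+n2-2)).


s_p = sqrt(((n1-1)*s1^2 + (n2-1)*s2^2) / (n1+n2-2))
numerator = (14-1)*0.98^2 + (13-1)*0.613^2 = 12.4852 + 4.509228 = 16.994428
denominator = 14 + 13 - 2 = 25
s_p^2 = 16.994428 / 25 = 0.67977712
s_p = sqrt(0.67977712) = 0.8245

0.8245


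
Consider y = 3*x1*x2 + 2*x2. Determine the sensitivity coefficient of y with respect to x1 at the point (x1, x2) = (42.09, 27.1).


y = 3*x1*x2 + 2*x2
dy/dx1 = 3*x2
Evaluate at x2 = 27.1: c1 = 3 * 27.1
c1 = 81.3000

81.3000


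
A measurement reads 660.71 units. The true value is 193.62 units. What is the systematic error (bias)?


Systematic error = measured - true
= 660.71 - 193.62
= 467.0900

467.0900


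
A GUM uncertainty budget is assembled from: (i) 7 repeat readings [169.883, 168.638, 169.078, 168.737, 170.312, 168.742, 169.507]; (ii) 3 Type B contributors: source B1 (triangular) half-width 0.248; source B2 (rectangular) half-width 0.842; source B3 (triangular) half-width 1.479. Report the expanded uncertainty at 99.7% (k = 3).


mean = (169.883 + 168.638 + 169.078 + 168.737 + 170.312 + 168.742 + 169.507) / 7 = 169.271
s = sqrt(sum((x - mean)^2)/(n-1)) = 0.64766967
u_A = s / sqrt(n) = 0.64766967 / sqrt(7) = 0.24479613
u_B1 = 0.248 / sqrt(6) = 0.10124558
u_B2 = 0.842 / sqrt(3) = 0.48612893
u_B3 = 1.479 / sqrt(6) = 0.60379922
uc = sqrt(0.24479613^2 + 0.10124558^2 + 0.48612893^2 + 0.60379922^2) = 0.81918902
U = k * uc = 3 * 0.81918902
U = 2.4576

2.4576


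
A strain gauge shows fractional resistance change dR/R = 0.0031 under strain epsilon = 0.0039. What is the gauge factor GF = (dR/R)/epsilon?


GF = (dR/R) / epsilon
= 0.0031 / 0.0039
= 0.7949

0.7949


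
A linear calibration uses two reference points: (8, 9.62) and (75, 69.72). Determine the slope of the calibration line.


slope = (y2 - y1) / (x2 - x1)
= (69.72 - 9.62) / (75 - 8)
= 60.1000 / 67
= 0.8970

0.8970


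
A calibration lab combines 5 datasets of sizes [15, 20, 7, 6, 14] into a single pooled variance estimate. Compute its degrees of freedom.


nu = sum_i (n_i - 1)
nu = ((15 - 1) + (20 - 1) + (7 - 1) + (6 - 1) + (14 - 1))
nu = 14 + 19 + 6 + 5 + 13
nu = 57

57


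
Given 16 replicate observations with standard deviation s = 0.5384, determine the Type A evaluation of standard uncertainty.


u_A = s / sqrt(n)
u_A = 0.5384 / sqrt(16)
u_A = 0.5384 / 4
u_A = 0.1346

0.1346


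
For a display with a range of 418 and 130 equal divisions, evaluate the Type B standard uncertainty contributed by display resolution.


resolution = range / divisions
resolution = 418 / 130 = 3.2153846
u_res = resolution / (2*sqrt(3))
u_res = 3.2153846 / 3.4641016
u_res = 0.9282

0.9282


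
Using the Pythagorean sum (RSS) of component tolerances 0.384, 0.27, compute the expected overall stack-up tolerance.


RSS = sqrt(0.384^2 + 0.27^2)
= sqrt(0.220356)
= 0.4694

0.4694


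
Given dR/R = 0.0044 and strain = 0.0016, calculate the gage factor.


GF = (dR/R) / epsilon
= 0.0044 / 0.0016
= 2.7500

2.7500


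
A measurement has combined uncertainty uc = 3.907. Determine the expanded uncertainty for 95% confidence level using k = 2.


U = k * uc
U = 2 * 3.907
U = 7.8140

7.8140


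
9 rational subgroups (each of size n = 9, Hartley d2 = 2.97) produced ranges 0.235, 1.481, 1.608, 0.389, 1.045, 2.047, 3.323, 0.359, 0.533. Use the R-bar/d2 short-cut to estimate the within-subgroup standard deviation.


R_bar = (0.235 + 1.481 + 1.608 + 0.389 + 1.045 + 2.047 + 3.323 + 0.359 + 0.533) / 9
R_bar = 11.02 / 9 = 1.2244444
sigma_hat = R_bar / d2 = 1.2244444 / 2.97 = 0.4123

0.4123


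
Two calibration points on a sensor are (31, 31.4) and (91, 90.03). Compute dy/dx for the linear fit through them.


slope = (y2 - y1) / (x2 - x1)
= (90.03 - 31.4) / (91 - 31)
= 58.6300 / 60
= 0.9772

0.9772


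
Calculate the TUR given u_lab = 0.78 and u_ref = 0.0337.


TUR = u_lab / u_ref
= 0.78 / 0.0337
= 23.1454

23.1454


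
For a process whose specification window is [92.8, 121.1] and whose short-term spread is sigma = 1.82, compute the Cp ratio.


Cp = (USL - LSL) / (6 * sigma)
= (121.1 - 92.8) / (6 * 1.82)
= 28.3000 / 10.9200
= 2.5916

2.5916


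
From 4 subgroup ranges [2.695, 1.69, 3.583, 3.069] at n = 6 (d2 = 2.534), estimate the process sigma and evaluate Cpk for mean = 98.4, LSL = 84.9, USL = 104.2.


R_bar = (2.695 + 1.69 + 3.583 + 3.069) / 4 = 2.75925
sigma = R_bar / d2 = 2.75925 / 2.534 = 1.0888911
Cp = (USL - LSL)/(6*sigma) = (104.2 - 84.9)/(6*1.0888911) = 2.9541
Cpu = (104.2 - 98.4)/(3*1.0888911) = 1.7755
Cpl = (98.4 - 84.9)/(3*1.0888911) = 4.1326
Cpk = min(Cpu, Cpl) = 1.7755

1.7755


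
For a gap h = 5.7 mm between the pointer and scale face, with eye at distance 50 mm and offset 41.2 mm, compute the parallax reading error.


error = h * offset / d
= 5.7 * 41.2 / 50
= 4.6968

4.6968


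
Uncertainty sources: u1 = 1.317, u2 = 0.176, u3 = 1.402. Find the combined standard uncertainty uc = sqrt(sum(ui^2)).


uc = sqrt(1.317^2 + 0.176^2 + 1.402^2)
uc = sqrt(3.731069)
uc = 1.9316

1.9316


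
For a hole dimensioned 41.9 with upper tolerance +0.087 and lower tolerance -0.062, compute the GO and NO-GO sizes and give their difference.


GO = nominal - lower_tol (smallest hole = maximum material condition)
GO = 41.9 - 0.062 = 41.838
NO-GO = nominal + upper_tol (largest hole = least material condition)
NO-GO = 41.9 + 0.087 = 41.987
spread = NO-GO - GO = 41.987 - 41.838 = 0.1490

0.1490


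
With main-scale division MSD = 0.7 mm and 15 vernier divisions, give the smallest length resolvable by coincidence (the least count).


LC = MSD / n_div
= 0.7 / 15
= 0.0467

0.0467


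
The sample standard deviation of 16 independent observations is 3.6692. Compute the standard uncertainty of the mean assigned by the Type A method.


u_A = s / sqrt(n)
u_A = 3.6692 / sqrt(16)
u_A = 3.6692 / 4
u_A = 0.9173

0.9173


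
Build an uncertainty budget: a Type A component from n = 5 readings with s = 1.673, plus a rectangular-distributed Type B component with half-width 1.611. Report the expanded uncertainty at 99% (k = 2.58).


u_A = s / sqrt(n) = 1.673 / sqrt(5) = 0.74818835
u_B = half_width / sqrt(3) = 1.611 / sqrt(3) = 0.93011128
uc = sqrt(u_A^2 + u_B^2) = sqrt(0.74818835^2 + 0.93011128^2) = 1.1936887
U = k * uc = 2.58 * 1.1936887
U = 3.0797

3.0797


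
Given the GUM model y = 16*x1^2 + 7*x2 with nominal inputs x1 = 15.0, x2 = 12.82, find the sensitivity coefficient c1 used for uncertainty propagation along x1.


y = 16*x1^2 + 7*x2
dy/dx1 = 2*16*x1
Evaluate at x1 = 15.0: c1 = 32 * 15.0
c1 = 480.0000

480.0000


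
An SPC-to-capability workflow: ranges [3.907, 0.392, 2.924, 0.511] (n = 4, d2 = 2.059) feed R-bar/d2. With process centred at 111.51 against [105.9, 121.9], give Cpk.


R_bar = (3.907 + 0.392 + 2.924 + 0.511) / 4 = 1.9335
sigma = R_bar / d2 = 1.9335 / 2.059 = 0.93904808
Cp = (USL - LSL)/(6*sigma) = (121.9 - 105.9)/(6*0.93904808) = 2.8398
Cpu = (121.9 - 111.51)/(3*0.93904808) = 3.6881
Cpl = (111.51 - 105.9)/(3*0.93904808) = 1.9914
Cpk = min(Cpu, Cpl) = 1.9914

1.9914


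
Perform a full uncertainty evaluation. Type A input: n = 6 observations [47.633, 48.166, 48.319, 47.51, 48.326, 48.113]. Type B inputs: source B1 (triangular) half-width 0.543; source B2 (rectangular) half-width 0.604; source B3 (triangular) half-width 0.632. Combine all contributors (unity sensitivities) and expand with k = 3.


mean = (47.633 + 48.166 + 48.319 + 47.51 + 48.326 + 48.113) / 6 = 48.01116667
s = sqrt(sum((x - mean)^2)/(n-1)) = 0.35281804
u_A = s / sqrt(n) = 0.35281804 / sqrt(6) = 0.14403736
u_B1 = 0.543 / sqrt(6) = 0.22167882
u_B2 = 0.604 / sqrt(3) = 0.34871956
u_B3 = 0.632 / sqrt(6) = 0.25801292
uc = sqrt(0.14403736^2 + 0.22167882^2 + 0.34871956^2 + 0.25801292^2) = 0.50800025
U = k * uc = 3 * 0.50800025
U = 1.5240

1.5240


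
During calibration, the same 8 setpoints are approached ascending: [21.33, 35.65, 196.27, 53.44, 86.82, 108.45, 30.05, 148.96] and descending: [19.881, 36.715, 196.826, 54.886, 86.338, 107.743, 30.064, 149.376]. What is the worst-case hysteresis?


|21.33 - 19.881| = 1.4490
|35.65 - 36.715| = 1.0650
|196.27 - 196.826| = 0.5560
|53.44 - 54.886| = 1.4460
|86.82 - 86.338| = 0.4820
|108.45 - 107.743| = 0.7070
|30.05 - 30.064| = 0.0140
|148.96 - 149.376| = 0.4160
hysteresis = max(diffs) = 1.4490

1.4490


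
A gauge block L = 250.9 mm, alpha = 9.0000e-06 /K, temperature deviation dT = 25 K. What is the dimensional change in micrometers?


dL = L * alpha * dT
= 250.9 * 9.0000e-06 * 25
= 0.0564525 mm
dL_um = 0.0564525 * 1000 = 56.4525 um

56.4525


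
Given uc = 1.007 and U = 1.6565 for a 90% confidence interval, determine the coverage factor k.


k = U / uc
k = 1.6565 / 1.007
k = 1.645

1.645


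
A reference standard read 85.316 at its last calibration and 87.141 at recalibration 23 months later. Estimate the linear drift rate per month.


rate = (v2 - v1) / months
= (87.141 - 85.316) / 23
= 1.8250 / 23
= 0.0793

0.0793


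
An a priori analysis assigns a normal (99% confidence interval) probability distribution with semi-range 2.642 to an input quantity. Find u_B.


u_B = half_width / 2.576
u_B = 2.642 / 2.576
u_B = 1.0256

1.0256


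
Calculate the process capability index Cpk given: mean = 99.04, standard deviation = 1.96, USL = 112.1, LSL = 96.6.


Cpu = (USL - mean) / (3*sigma) = (112.1 - 99.04) / (3*1.96) = 2.2211
Cpl = (mean - LSL) / (3*sigma) = (99.04 - 96.6) / (3*1.96) = 0.4150
Cpk = min(Cpu, Cpl) = 0.4150

0.4150


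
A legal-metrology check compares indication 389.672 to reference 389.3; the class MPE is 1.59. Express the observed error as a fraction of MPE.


e = indication - reference = 389.672 - 389.3 = 0.3720
|e| = 0.3720
ratio = |e| / MPE = 0.3720 / 1.59
ratio = 0.2340

0.2340


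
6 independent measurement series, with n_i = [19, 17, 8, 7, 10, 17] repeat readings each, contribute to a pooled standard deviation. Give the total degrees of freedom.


nu = sum_i (n_i - 1)
nu = ((19 - 1) + (17 - 1) + (8 - 1) + (7 - 1) + (10 - 1) + (17 - 1))
nu = 18 + 16 + 7 + 6 + 9 + 16
nu = 72

72


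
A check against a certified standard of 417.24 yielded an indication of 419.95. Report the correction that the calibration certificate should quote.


Correction = standard - reading
= 417.24 - 419.95
= -2.7100

-2.7100


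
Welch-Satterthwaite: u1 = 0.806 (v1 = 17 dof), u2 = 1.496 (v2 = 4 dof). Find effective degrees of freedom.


uc = sqrt(u1^2 + u2^2) = sqrt(0.806^2 + 1.496^2) = 1.6993093
v_eff = uc^4 / (u1^4/v1 + u2^4/v2)
= 1.6993093^4 / (0.806^4/17 + 1.496^4/4)
= 8.3385346 / 1.277004
v_eff = 6.5298

6.5298


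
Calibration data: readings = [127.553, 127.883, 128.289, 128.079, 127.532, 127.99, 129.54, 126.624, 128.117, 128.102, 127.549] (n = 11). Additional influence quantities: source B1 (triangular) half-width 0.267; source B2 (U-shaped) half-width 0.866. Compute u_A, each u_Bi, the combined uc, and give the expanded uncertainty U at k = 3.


mean = (127.553 + 127.883 + 128.289 + 128.079 + 127.532 + 127.99 + 129.54 + 126.624 + 128.117 + 128.102 + 127.549) / 11 = 127.9325455
s = sqrt(sum((x - mean)^2)/(n-1)) = 0.70461356
u_A = s / sqrt(n) = 0.70461356 / sqrt(11) = 0.21244898
u_B1 = 0.267 / sqrt(6) = 0.10900229
u_B2 = 0.866 / sqrt(2) = 0.61235447
uc = sqrt(0.21244898^2 + 0.10900229^2 + 0.61235447^2) = 0.65726255
U = k * uc = 3 * 0.65726255
U = 1.9718

1.9718


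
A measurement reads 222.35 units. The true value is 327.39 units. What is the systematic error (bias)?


Systematic error = measured - true
= 222.35 - 327.39
= -105.0400

-105.0400


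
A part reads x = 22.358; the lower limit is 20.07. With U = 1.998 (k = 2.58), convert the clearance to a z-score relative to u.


u = U / k = 1.998 / 2.58 = 0.7744186
margin = |LSL - x| = |20.07 - 22.358| = 2.288
z = margin / u = 2.288 / 0.7744186
z = 2.9545

2.9545


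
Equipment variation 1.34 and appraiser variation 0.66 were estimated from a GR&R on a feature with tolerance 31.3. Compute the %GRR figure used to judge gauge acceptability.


GRR = sqrt(EV^2 + AV^2) = sqrt(1.34^2 + 0.66^2) = 1.4937202
%GRR = GRR / tol * 100 = 1.4937202 / 31.3 * 100
%GRR = 4.7723

4.7723


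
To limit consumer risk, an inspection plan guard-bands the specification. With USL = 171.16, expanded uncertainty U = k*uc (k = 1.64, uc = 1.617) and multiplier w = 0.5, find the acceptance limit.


U = k * uc = 1.64 * 1.617 = 2.65188
guard band g = w * U = 0.5 * 2.65188 = 1.32594
AL = USL - g = 171.16 - 1.32594
AL = 169.8341

169.8341


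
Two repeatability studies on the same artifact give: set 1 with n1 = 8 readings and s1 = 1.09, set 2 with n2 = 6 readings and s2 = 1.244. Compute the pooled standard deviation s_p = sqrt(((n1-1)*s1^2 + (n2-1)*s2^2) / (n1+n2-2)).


s_p = sqrt(((n1-1)*s1^2 + (n2-1)*s2^2) / (n1+n2-2))
numerator = (8-1)*1.09^2 + (6-1)*1.244^2 = 8.3167 + 7.73768 = 16.05438
denominator = 8 + 6 - 2 = 12
s_p^2 = 16.05438 / 12 = 1.337865
s_p = sqrt(1.337865) = 1.1567

1.1567


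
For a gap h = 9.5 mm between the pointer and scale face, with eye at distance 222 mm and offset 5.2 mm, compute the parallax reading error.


error = h * offset / d
= 9.5 * 5.2 / 222
= 0.2225

0.2225


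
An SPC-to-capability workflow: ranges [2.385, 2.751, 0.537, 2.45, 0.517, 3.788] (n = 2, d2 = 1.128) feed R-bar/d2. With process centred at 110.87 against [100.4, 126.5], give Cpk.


R_bar = (2.385 + 2.751 + 0.537 + 2.45 + 0.517 + 3.788) / 6 = 2.0713333
sigma = R_bar / d2 = 2.0713333 / 1.128 = 1.8362884
Cp = (USL - LSL)/(6*sigma) = (126.5 - 100.4)/(6*1.8362884) = 2.3689
Cpu = (126.5 - 110.87)/(3*1.8362884) = 2.8372
Cpl = (110.87 - 100.4)/(3*1.8362884) = 1.9006
Cpk = min(Cpu, Cpl) = 1.9006

1.9006


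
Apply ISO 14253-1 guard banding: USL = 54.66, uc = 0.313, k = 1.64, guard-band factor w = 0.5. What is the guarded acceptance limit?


U = k * uc = 1.64 * 0.313 = 0.51332
guard band g = w * U = 0.5 * 0.51332 = 0.25666
AL = USL - g = 54.66 - 0.25666
AL = 54.4033

54.4033


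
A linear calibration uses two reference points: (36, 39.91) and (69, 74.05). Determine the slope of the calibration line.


slope = (y2 - y1) / (x2 - x1)
= (74.05 - 39.91) / (69 - 36)
= 34.1400 / 33
= 1.0345

1.0345


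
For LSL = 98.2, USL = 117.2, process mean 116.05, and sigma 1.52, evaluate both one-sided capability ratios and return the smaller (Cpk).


Cpu = (USL - mean) / (3*sigma) = (117.2 - 116.05) / (3*1.52) = 0.2522
Cpl = (mean - LSL) / (3*sigma) = (116.05 - 98.2) / (3*1.52) = 3.9145
Cpk = min(Cpu, Cpl) = 0.2522

0.2522


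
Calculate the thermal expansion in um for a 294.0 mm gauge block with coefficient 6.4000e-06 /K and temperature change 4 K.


dL = L * alpha * dT
= 294.0 * 6.4000e-06 * 4
= 0.0075264 mm
dL_um = 0.0075264 * 1000 = 7.5264 um

7.5264


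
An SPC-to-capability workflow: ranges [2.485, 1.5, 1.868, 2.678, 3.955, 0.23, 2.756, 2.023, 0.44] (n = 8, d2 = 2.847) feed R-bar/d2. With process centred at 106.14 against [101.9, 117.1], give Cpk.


R_bar = (2.485 + 1.5 + 1.868 + 2.678 + 3.955 + 0.23 + 2.756 + 2.023 + 0.44) / 9 = 1.9927778
sigma = R_bar / d2 = 1.9927778 / 2.847 = 0.69995708
Cp = (USL - LSL)/(6*sigma) = (117.1 - 101.9)/(6*0.69995708) = 3.6193
Cpu = (117.1 - 106.14)/(3*0.69995708) = 5.2194
Cpl = (106.14 - 101.9)/(3*0.69995708) = 2.0192
Cpk = min(Cpu, Cpl) = 2.0192

2.0192


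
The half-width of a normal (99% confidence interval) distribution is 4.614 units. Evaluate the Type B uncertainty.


u_B = half_width / 2.576
u_B = 4.614 / 2.576
u_B = 1.7911

1.7911


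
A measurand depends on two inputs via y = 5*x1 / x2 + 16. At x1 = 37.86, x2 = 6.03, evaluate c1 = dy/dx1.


y = 5*x1 / x2 + 16
dy/dx1 = 5/x2
Evaluate at x2 = 6.03: c1 = 5 / 6.03
c1 = 0.8292

0.8292


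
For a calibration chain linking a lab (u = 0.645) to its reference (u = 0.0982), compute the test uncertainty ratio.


TUR = u_lab / u_ref
= 0.645 / 0.0982
= 6.5682

6.5682


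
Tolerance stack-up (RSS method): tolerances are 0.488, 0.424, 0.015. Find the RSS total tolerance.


RSS = sqrt(0.488^2 + 0.424^2 + 0.015^2)
= sqrt(0.418145)
= 0.6466

0.6466


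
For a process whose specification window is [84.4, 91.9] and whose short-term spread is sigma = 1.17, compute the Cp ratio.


Cp = (USL - LSL) / (6 * sigma)
= (91.9 - 84.4) / (6 * 1.17)
= 7.5000 / 7.0200
= 1.0684

1.0684


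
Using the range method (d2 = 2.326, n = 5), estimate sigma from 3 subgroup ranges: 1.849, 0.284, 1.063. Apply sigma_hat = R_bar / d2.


R_bar = (1.849 + 0.284 + 1.063) / 3
R_bar = 3.196 / 3 = 1.0653333
sigma_hat = R_bar / d2 = 1.0653333 / 2.326 = 0.4580

0.4580


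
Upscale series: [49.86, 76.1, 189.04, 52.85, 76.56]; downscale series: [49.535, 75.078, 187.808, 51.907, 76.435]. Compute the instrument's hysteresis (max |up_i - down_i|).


|49.86 - 49.535| = 0.3250
|76.1 - 75.078| = 1.0220
|189.04 - 187.808| = 1.2320
|52.85 - 51.907| = 0.9430
|76.56 - 76.435| = 0.1250
hysteresis = max(diffs) = 1.2320

1.2320


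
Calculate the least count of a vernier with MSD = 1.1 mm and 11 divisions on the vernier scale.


LC = MSD / n_div
= 1.1 / 11
= 0.1000

0.1000


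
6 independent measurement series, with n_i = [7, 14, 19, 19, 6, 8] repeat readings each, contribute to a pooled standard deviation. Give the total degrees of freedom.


nu = sum_i (n_i - 1)
nu = ((7 - 1) + (14 - 1) + (19 - 1) + (19 - 1) + (6 - 1) + (8 - 1))
nu = 6 + 13 + 18 + 18 + 5 + 7
nu = 67

67


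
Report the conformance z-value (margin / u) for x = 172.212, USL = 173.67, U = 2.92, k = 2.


u = U / k = 2.92 / 2 = 1.46
margin = |USL - x| = |173.67 - 172.212| = 1.458
z = margin / u = 1.458 / 1.46
z = 0.9986

0.9986


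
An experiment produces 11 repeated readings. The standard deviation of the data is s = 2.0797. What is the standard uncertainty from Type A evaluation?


u_A = s / sqrt(n)
u_A = 2.0797 / sqrt(11)
u_A = 2.0797 / 3.3166248
u_A = 0.6271

0.6271


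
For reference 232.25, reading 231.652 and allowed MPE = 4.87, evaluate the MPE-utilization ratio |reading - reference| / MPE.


e = indication - reference = 231.652 - 232.25 = -0.5980
|e| = 0.5980
ratio = |e| / MPE = 0.5980 / 4.87
ratio = 0.1228

0.1228


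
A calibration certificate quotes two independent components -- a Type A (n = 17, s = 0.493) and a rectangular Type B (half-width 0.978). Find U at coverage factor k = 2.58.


u_A = s / sqrt(n) = 0.493 / sqrt(17) = 0.11957006
u_B = half_width / sqrt(3) = 0.978 / sqrt(3) = 0.56464856
uc = sqrt(u_A^2 + u_B^2) = sqrt(0.11957006^2 + 0.56464856^2) = 0.57716982
U = k * uc = 2.58 * 0.57716982
U = 1.4891

1.4891


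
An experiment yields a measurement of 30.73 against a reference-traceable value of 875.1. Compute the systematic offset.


Systematic error = measured - true
= 30.73 - 875.1
= -844.3700

-844.3700


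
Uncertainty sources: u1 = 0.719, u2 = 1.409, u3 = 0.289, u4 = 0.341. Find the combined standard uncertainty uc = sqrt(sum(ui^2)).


uc = sqrt(0.719^2 + 1.409^2 + 0.289^2 + 0.341^2)
uc = sqrt(2.702044)
uc = 1.6438

1.6438


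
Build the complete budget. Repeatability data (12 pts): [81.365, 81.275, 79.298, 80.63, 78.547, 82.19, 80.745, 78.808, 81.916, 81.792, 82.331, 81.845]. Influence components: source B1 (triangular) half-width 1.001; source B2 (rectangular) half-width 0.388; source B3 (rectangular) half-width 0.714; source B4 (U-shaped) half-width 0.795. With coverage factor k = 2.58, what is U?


mean = (81.365 + 81.275 + 79.298 + 80.63 + 78.547 + 82.19 + 80.745 + 78.808 + 81.916 + 81.792 + 82.331 + 81.845) / 12 = 80.89516667
s = sqrt(sum((x - mean)^2)/(n-1)) = 1.3268479
u_A = s / sqrt(n) = 1.3268479 / sqrt(12) = 0.383028
u_B1 = 1.001 / sqrt(6) = 0.40865654
u_B2 = 0.388 / sqrt(3) = 0.2240119
u_B3 = 0.714 / sqrt(3) = 0.41222809
u_B4 = 0.795 / sqrt(2) = 0.56214989
uc = sqrt(0.383028^2 + 0.40865654^2 + 0.2240119^2 + 0.41222809^2 + 0.56214989^2) = 0.92186574
U = k * uc = 2.58 * 0.92186574
U = 2.3784

2.3784


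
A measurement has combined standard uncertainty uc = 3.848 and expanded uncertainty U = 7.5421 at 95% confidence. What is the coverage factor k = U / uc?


k = U / uc
k = 7.5421 / 3.848
k = 1.96

1.96


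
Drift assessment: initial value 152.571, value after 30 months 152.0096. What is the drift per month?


rate = (v2 - v1) / months
= (152.0096 - 152.571) / 30
= -0.5614 / 30
= -0.0187

-0.0187


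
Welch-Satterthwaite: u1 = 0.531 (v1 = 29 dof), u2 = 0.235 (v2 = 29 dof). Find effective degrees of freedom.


uc = sqrt(u1^2 + u2^2) = sqrt(0.531^2 + 0.235^2) = 0.58067719
v_eff = uc^4 / (u1^4/v1 + u2^4/v2)
= 0.58067719^4 / (0.531^4/29 + 0.235^4/29)
= 0.1136944 / 0.002846614
v_eff = 39.9402

39.9402


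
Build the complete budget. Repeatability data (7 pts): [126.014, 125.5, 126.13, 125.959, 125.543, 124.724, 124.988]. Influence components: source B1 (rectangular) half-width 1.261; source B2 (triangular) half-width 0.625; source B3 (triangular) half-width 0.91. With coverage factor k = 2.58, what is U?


mean = (126.014 + 125.5 + 126.13 + 125.959 + 125.543 + 124.724 + 124.988) / 7 = 125.5511429
s = sqrt(sum((x - mean)^2)/(n-1)) = 0.53535609
u_A = s / sqrt(n) = 0.53535609 / sqrt(7) = 0.20234558
u_B1 = 1.261 / sqrt(3) = 0.72803869
u_B2 = 0.625 / sqrt(6) = 0.25515518
u_B3 = 0.91 / sqrt(6) = 0.37150594
uc = sqrt(0.20234558^2 + 0.72803869^2 + 0.25515518^2 + 0.37150594^2) = 0.87983231
U = k * uc = 2.58 * 0.87983231
U = 2.2700

2.2700


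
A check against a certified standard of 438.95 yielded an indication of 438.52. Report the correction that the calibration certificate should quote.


Correction = standard - reading
= 438.95 - 438.52
= 0.4300

0.4300


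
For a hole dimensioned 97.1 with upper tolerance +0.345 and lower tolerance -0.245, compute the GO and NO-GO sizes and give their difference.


GO = nominal - lower_tol (smallest hole = maximum material condition)
GO = 97.1 - 0.245 = 96.855
NO-GO = nominal + upper_tol (largest hole = least material condition)
NO-GO = 97.1 + 0.345 = 97.445
spread = NO-GO - GO = 97.445 - 96.855 = 0.5900

0.5900


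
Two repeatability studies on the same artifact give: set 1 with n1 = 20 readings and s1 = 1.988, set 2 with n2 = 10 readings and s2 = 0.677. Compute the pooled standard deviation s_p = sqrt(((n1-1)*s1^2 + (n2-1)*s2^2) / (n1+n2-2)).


s_p = sqrt(((n1-1)*s1^2 + (n2-1)*s2^2) / (n1+n2-2))
numerator = (20-1)*1.988^2 + (10-1)*0.677^2 = 75.090736 + 4.124961 = 79.215697
denominator = 20 + 10 - 2 = 28
s_p^2 = 79.215697 / 28 = 2.829132
s_p = sqrt(2.829132) = 1.6820

1.6820


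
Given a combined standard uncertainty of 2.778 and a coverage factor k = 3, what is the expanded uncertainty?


U = k * uc
U = 3 * 2.778
U = 8.3340

8.3340


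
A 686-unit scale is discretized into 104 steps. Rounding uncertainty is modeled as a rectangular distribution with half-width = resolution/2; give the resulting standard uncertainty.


resolution = range / divisions
resolution = 686 / 104 = 6.5961538
u_res = resolution / (2*sqrt(3))
u_res = 6.5961538 / 3.4641016
u_res = 1.9041

1.9041


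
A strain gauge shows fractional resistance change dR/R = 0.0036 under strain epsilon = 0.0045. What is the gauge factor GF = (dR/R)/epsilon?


GF = (dR/R) / epsilon
= 0.0036 / 0.0045
= 0.8000

0.8000


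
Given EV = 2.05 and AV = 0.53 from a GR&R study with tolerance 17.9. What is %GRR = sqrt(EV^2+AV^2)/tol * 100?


GRR = sqrt(EV^2 + AV^2) = sqrt(2.05^2 + 0.53^2) = 2.1174041
%GRR = GRR / tol * 100 = 2.1174041 / 17.9 * 100
%GRR = 11.8291

11.8291


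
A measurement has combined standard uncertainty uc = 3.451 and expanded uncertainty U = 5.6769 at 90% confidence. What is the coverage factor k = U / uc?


k = U / uc
k = 5.6769 / 3.451
k = 1.645

1.645


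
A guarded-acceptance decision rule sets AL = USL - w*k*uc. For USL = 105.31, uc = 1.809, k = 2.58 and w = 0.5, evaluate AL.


U = k * uc = 2.58 * 1.809 = 4.66722
guard band g = w * U = 0.5 * 4.66722 = 2.33361
AL = USL - g = 105.31 - 2.33361
AL = 102.9764

102.9764


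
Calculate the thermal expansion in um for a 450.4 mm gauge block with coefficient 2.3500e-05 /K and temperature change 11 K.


dL = L * alpha * dT
= 450.4 * 2.3500e-05 * 11
= 0.1164284 mm
dL_um = 0.1164284 * 1000 = 116.4284 um

116.4284


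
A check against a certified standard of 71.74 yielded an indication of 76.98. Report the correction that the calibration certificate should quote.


Correction = standard - reading
= 71.74 - 76.98
= -5.2400

-5.2400


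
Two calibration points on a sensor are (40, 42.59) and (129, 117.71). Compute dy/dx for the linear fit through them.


slope = (y2 - y1) / (x2 - x1)
= (117.71 - 42.59) / (129 - 40)
= 75.1200 / 89
= 0.8440

0.8440


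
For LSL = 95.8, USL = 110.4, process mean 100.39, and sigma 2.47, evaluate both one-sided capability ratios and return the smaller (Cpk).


Cpu = (USL - mean) / (3*sigma) = (110.4 - 100.39) / (3*2.47) = 1.3509
Cpl = (mean - LSL) / (3*sigma) = (100.39 - 95.8) / (3*2.47) = 0.6194
Cpk = min(Cpu, Cpl) = 0.6194

0.6194


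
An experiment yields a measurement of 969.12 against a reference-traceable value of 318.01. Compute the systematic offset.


Systematic error = measured - true
= 969.12 - 318.01
= 651.1100

651.1100


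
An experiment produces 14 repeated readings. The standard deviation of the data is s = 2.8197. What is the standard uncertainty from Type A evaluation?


u_A = s / sqrt(n)
u_A = 2.8197 / sqrt(14)
u_A = 2.8197 / 3.7416574
u_A = 0.7536

0.7536


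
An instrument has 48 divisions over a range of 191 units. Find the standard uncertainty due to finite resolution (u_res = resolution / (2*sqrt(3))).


resolution = range / divisions
resolution = 191 / 48 = 3.9791667
u_res = resolution / (2*sqrt(3))
u_res = 3.9791667 / 3.4641016
u_res = 1.1487

1.1487


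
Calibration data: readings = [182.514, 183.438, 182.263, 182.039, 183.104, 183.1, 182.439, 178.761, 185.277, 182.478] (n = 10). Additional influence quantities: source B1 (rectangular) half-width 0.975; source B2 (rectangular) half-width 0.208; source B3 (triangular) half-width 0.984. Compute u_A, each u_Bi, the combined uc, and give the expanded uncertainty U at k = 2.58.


mean = (182.514 + 183.438 + 182.263 + 182.039 + 183.104 + 183.1 + 182.439 + 178.761 + 185.277 + 182.478) / 10 = 182.5413
s = sqrt(sum((x - mean)^2)/(n-1)) = 1.6176988
u_A = s / sqrt(n) = 1.6176988 / sqrt(10) = 0.51156128
u_B1 = 0.975 / sqrt(3) = 0.56291651
u_B2 = 0.208 / sqrt(3) = 0.12008886
u_B3 = 0.984 / sqrt(6) = 0.40171632
uc = sqrt(0.51156128^2 + 0.56291651^2 + 0.12008886^2 + 0.40171632^2) = 0.86854319
U = k * uc = 2.58 * 0.86854319
U = 2.2408

2.2408


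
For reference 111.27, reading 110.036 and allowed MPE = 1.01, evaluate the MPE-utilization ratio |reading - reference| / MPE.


e = indication - reference = 110.036 - 111.27 = -1.2340
|e| = 1.2340
ratio = |e| / MPE = 1.2340 / 1.01
ratio = 1.2218

1.2218


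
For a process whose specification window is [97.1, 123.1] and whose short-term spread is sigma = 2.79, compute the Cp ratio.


Cp = (USL - LSL) / (6 * sigma)
= (123.1 - 97.1) / (6 * 2.79)
= 26.0000 / 16.7400
= 1.5532

1.5532


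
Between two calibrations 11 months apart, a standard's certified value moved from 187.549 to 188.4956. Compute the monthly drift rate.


rate = (v2 - v1) / months
= (188.4956 - 187.549) / 11
= 0.9466 / 11
= 0.0861

0.0861


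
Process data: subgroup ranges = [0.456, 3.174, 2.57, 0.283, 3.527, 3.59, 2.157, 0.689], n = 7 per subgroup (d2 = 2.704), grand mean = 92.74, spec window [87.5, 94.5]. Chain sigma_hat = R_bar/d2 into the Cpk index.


R_bar = (0.456 + 3.174 + 2.57 + 0.283 + 3.527 + 3.59 + 2.157 + 0.689) / 8 = 2.05575
sigma = R_bar / d2 = 2.05575 / 2.704 = 0.76026257
Cp = (USL - LSL)/(6*sigma) = (94.5 - 87.5)/(6*0.76026257) = 1.5346
Cpu = (94.5 - 92.74)/(3*0.76026257) = 0.7717
Cpl = (92.74 - 87.5)/(3*0.76026257) = 2.2975
Cpk = min(Cpu, Cpl) = 0.7717

0.7717


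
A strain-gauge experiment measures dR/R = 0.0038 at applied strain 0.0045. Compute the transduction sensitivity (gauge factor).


GF = (dR/R) / epsilon
= 0.0038 / 0.0045
= 0.8444

0.8444


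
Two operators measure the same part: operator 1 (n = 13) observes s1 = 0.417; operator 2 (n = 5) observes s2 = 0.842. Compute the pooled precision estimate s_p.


s_p = sqrt(((n1-1)*s1^2 + (n2-1)*s2^2) / (n1+n2-2))
numerator = (13-1)*0.417^2 + (5-1)*0.842^2 = 2.086668 + 2.835856 = 4.922524
denominator = 13 + 5 - 2 = 16
s_p^2 = 4.922524 / 16 = 0.30765775
s_p = sqrt(0.30765775) = 0.5547

0.5547


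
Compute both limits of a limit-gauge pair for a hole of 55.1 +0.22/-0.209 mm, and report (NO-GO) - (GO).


GO = nominal - lower_tol (smallest hole = maximum material condition)
GO = 55.1 - 0.209 = 54.891
NO-GO = nominal + upper_tol (largest hole = least material condition)
NO-GO = 55.1 + 0.22 = 55.32
spread = NO-GO - GO = 55.32 - 54.891 = 0.4290

0.4290


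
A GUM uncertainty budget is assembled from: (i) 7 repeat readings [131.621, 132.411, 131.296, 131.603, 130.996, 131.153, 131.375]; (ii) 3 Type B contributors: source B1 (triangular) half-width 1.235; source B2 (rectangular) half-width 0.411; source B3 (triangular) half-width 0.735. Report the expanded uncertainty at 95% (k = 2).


mean = (131.621 + 132.411 + 131.296 + 131.603 + 130.996 + 131.153 + 131.375) / 7 = 131.4935714
s = sqrt(sum((x - mean)^2)/(n-1)) = 0.46306006
u_A = s / sqrt(n) = 0.46306006 / sqrt(7) = 0.17502025
u_B1 = 1.235 / sqrt(6) = 0.50418664
u_B2 = 0.411 / sqrt(3) = 0.23729096
u_B3 = 0.735 / sqrt(6) = 0.30006249
uc = sqrt(0.17502025^2 + 0.50418664^2 + 0.23729096^2 + 0.30006249^2) = 0.65664355
U = k * uc = 2 * 0.65664355
U = 1.3133

1.3133


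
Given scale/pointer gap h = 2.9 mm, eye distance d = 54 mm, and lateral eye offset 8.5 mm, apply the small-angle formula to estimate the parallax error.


error = h * offset / d
= 2.9 * 8.5 / 54
= 0.4565

0.4565


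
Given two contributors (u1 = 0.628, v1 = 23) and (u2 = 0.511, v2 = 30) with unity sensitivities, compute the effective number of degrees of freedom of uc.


uc = sqrt(u1^2 + u2^2) = sqrt(0.628^2 + 0.511^2) = 0.80963263
v_eff = uc^4 / (u1^4/v1 + u2^4/v2)
= 0.80963263^4 / (0.628^4/23 + 0.511^4/30)
= 0.4296868 / 0.0090353598
v_eff = 47.5561

47.5561


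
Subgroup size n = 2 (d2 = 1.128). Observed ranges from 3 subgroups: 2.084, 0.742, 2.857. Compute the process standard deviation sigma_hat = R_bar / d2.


R_bar = (2.084 + 0.742 + 2.857) / 3
R_bar = 5.683 / 3 = 1.8943333
sigma_hat = R_bar / d2 = 1.8943333 / 1.128 = 1.6794

1.6794


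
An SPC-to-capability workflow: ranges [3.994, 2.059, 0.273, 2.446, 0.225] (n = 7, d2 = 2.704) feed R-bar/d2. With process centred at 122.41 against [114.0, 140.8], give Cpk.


R_bar = (3.994 + 2.059 + 0.273 + 2.446 + 0.225) / 5 = 1.7994
sigma = R_bar / d2 = 1.7994 / 2.704 = 0.66545858
Cp = (USL - LSL)/(6*sigma) = (140.8 - 114.0)/(6*0.66545858) = 6.7122
Cpu = (140.8 - 122.41)/(3*0.66545858) = 9.2117
Cpl = (122.41 - 114.0)/(3*0.66545858) = 4.2126
Cpk = min(Cpu, Cpl) = 4.2126

4.2126


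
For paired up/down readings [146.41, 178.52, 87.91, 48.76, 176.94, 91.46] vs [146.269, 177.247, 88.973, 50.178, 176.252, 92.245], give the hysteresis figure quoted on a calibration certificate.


|146.41 - 146.269| = 0.1410
|178.52 - 177.247| = 1.2730
|87.91 - 88.973| = 1.0630
|48.76 - 50.178| = 1.4180
|176.94 - 176.252| = 0.6880
|91.46 - 92.245| = 0.7850
hysteresis = max(diffs) = 1.4180

1.4180


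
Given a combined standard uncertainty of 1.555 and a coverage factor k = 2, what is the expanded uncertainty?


U = k * uc
U = 2 * 1.555
U = 3.1100

3.1100


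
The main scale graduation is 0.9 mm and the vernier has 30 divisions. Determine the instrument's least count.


LC = MSD / n_div
= 0.9 / 30
= 0.0300

0.0300


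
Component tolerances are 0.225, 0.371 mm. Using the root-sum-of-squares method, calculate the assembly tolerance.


RSS = sqrt(0.225^2 + 0.371^2)
= sqrt(0.188266)
= 0.4339

0.4339


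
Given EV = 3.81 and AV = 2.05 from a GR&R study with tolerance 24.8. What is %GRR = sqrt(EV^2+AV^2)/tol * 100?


GRR = sqrt(EV^2 + AV^2) = sqrt(3.81^2 + 2.05^2) = 4.3264997
%GRR = GRR / tol * 100 = 4.3264997 / 24.8 * 100
%GRR = 17.4456

17.4456


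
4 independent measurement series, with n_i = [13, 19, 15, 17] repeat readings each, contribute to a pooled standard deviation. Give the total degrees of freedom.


nu = sum_i (n_i - 1)
nu = ((13 - 1) + (19 - 1) + (15 - 1) + (17 - 1))
nu = 12 + 18 + 14 + 16
nu = 60

60


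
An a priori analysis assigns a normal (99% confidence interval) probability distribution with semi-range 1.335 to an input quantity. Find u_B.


u_B = half_width / 2.576
u_B = 1.335 / 2.576
u_B = 0.5182

0.5182


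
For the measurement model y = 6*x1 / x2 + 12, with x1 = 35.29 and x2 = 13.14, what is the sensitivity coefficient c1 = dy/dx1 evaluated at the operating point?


y = 6*x1 / x2 + 12
dy/dx1 = 6/x2
Evaluate at x2 = 13.14: c1 = 6 / 13.14
c1 = 0.4566

0.4566


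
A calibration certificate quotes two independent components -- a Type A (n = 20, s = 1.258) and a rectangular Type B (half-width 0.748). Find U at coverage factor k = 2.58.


u_A = s / sqrt(n) = 1.258 / sqrt(20) = 0.28129735
u_B = half_width / sqrt(3) = 0.748 / sqrt(3) = 0.431858
uc = sqrt(u_A^2 + u_B^2) = sqrt(0.28129735^2 + 0.431858^2) = 0.5153926
U = k * uc = 2.58 * 0.5153926
U = 1.3297

1.3297


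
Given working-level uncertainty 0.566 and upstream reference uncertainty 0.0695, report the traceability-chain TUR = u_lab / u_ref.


TUR = u_lab / u_ref
= 0.566 / 0.0695
= 8.1439

8.1439


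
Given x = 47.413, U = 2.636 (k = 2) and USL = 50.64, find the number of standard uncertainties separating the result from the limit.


u = U / k = 2.636 / 2 = 1.318
margin = |USL - x| = |50.64 - 47.413| = 3.227
z = margin / u = 3.227 / 1.318
z = 2.4484

2.4484


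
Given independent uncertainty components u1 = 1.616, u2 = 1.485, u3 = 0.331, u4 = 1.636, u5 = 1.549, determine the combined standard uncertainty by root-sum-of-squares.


uc = sqrt(1.616^2 + 1.485^2 + 0.331^2 + 1.636^2 + 1.549^2)
uc = sqrt(10.002139)
uc = 3.1626

3.1626


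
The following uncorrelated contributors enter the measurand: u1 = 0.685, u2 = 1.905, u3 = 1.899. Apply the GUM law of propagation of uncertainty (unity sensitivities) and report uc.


uc = sqrt(0.685^2 + 1.905^2 + 1.899^2)
uc = sqrt(7.704451)
uc = 2.7757

2.7757
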